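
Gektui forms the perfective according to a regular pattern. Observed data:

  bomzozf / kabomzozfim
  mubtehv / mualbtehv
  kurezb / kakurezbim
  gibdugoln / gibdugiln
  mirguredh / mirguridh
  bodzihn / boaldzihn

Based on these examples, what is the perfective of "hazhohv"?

haalzhohv

bodzihn and gibdugoln both end in -n yet inflect differently (boaldzihn, gibdugiln), so the final letter is not what conditions the rule; the second-to-last letter is.
"hazhohv" has second-to-last letter 'h'. The stems whose second-to-last letter is 'h' (bodzihn → boaldzihn, mubtehv → mualbtehv) insert -al- after the first vowel.
The other patterns: stems whose second-to-last letter is 'z' add ka- … -im around the stem; stems whose second-to-last letter is 'd' or 'l' change the last vowel to 'i'.
So hazhohv → haalzhohv.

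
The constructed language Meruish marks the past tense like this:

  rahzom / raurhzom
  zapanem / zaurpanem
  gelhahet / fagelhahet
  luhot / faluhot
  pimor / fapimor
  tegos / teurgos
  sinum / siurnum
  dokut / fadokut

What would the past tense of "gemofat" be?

"gemofat" ends in -t. The stems ending in -t (gelhahet → fagelhahet, luhot → faluhot, dokut → fadokut) add the prefix fa-.
So gemofat → fagemofat.

fagemofat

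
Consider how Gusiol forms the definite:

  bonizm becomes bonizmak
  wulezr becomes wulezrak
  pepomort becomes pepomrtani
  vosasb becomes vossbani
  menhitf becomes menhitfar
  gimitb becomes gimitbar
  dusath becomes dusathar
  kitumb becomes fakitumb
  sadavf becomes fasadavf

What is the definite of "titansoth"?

titansothar

vosasb and gimitb both end in -b yet inflect differently (vossbani, gimitbar), so the final letter is not what conditions the rule; the second-to-last letter is.
"titansoth" has second-to-last letter 't'. The stems whose second-to-last letter is 't' (menhitf → menhitfar, gimitb → gimitbar, dusath → dusathar) add -ar.
The other patterns: stems whose second-to-last letter is 'z' add -ak; stems whose second-to-last letter is 'r' or 's' delete the last vowel and add -ani; stems whose second-to-last letter is 'm' or 'v' add the prefix fa-.
So titansoth → titansothar.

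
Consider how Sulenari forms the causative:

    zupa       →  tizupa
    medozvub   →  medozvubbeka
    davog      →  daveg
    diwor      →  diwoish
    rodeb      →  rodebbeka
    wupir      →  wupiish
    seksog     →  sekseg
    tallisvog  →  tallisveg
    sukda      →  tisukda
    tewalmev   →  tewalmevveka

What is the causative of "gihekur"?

diwor and seksog both have last vowel 'o' yet inflect differently (diwoish, sekseg), so the last vowel is not what conditions the rule; the final letter is.
"gihekur" ends in -r. The stems ending in -r (wupir → wupiish, diwor → diwoish) drop the final letter and add -ish.
The other patterns: stems ending in -a add the prefix ti-; stems ending in -g change the last vowel to 'e'; stems ending in -b or -v double the final consonant and add -eka.
So gihekur → gihekuish.

gihekuish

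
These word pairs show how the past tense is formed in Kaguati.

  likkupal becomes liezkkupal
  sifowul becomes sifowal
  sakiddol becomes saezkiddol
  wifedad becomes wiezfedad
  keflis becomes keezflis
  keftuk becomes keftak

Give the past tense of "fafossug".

"fafossug" has last vowel 'u'. The stems whose last vowel is 'u' (sifowul → sifowal, keftuk → keftak) change the last vowel to 'a'.
The other pattern: stems whose last vowel is 'a', 'i' or 'o' insert -ez- after the first vowel.
So fafossug → fafossag.

fafossag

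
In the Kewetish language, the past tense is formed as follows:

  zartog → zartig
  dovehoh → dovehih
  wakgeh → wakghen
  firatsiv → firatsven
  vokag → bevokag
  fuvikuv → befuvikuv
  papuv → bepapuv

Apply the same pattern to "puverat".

bepuverat

dovehoh and wakgeh both end in -h yet inflect differently (dovehih, wakghen), so the final letter is not what conditions the rule; the last vowel is.
"puverat" has last vowel 'a'. The one such stem in the data (vokag → bevokag) adds the prefix be-, so the same rule applies.
The other patterns: stems whose last vowel is 'o' change the last vowel to 'i'; stems whose last vowel is 'e' or 'i' delete the last vowel and add -en.
So puverat → bepuverat.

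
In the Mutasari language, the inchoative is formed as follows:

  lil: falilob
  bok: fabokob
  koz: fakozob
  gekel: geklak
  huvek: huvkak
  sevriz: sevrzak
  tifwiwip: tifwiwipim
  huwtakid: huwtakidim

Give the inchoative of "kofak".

lil and gekel both end in -l yet inflect differently (falilob, geklak), so the final letter is not what conditions the rule; the number of vowels is.
"kofak" has 2 vowels. The stems with 2 vowels (gekel → geklak, huvek → huvkak, sevriz → sevrzak) delete the last vowel and add -ak.
The other patterns: stems with 1 vowel add fa- … -ob around the stem; stems with 3 vowels add -im.
So kofak → kofkak.

kofkak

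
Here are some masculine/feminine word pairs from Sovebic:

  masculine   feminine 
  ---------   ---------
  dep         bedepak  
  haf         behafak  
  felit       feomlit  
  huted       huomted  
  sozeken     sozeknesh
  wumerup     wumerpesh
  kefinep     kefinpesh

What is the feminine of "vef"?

bevefak

dep and wumerup both end in -p yet inflect differently (bedepak, wumerpesh), so the final letter is not what conditions the rule; the number of vowels is.
"vef" has 1 vowel. The stems with 1 vowel (dep → bedepak, haf → behafak) add be- … -ak around the stem.
The other patterns: stems with 2 vowels insert -om- after the first vowel; stems with 3 vowels delete the last vowel and add -esh.
So vef → bevefak.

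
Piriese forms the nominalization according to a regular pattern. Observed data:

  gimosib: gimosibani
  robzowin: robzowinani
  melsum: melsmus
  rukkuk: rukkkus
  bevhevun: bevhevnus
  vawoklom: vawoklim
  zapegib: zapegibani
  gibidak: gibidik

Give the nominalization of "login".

loginani

robzowin and bevhevun both end in -n yet inflect differently (robzowinani, bevhevnus), so the final letter is not what conditions the rule; the last vowel is.
"login" has last vowel 'i'. The stems whose last vowel is 'i' (zapegib → zapegibani, gimosib → gimosibani, robzowin → robzowinani) add -ani.
So login → loginani.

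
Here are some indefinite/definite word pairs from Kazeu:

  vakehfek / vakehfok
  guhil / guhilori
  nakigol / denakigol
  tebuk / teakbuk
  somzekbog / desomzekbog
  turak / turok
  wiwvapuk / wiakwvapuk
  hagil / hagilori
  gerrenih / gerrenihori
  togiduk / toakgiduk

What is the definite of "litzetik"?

litzetikori

"litzetik" has last vowel 'i'. The stems whose last vowel is 'i' (guhil → guhilori, gerrenih → gerrenihori, hagil → hagilori) add -ori.
So litzetik → litzetikori.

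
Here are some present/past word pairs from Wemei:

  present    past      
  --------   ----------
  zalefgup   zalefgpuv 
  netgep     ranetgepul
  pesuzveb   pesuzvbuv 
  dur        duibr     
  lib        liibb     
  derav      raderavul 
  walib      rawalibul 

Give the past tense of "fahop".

lib and walib both end in -b yet inflect differently (liibb, rawalibul), so the final letter is not what conditions the rule; the number of vowels is.
"fahop" has 2 vowels. The stems with 2 vowels (derav → raderavul, walib → rawalibul, netgep → ranetgepul) add ra- … -ul around the stem.
So fahop → rafahopul.

rafahopul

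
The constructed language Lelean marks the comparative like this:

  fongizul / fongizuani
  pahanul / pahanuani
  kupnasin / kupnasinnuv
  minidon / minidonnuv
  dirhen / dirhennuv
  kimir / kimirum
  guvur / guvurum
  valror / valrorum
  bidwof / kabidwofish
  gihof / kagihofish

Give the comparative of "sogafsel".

sogafseani

kupnasin and kimir both have last vowel 'i' yet inflect differently (kupnasinnuv, kimirum), so the last vowel is not what conditions the rule; the final letter is.
"sogafsel" ends in -l. The stems ending in -l (fongizul → fongizuani, pahanul → pahanuani) drop the final letter and add -ani.
So sogafsel → sogafseani.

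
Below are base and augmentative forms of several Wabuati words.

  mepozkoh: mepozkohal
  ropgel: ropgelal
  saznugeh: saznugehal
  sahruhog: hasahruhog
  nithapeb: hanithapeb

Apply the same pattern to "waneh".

"waneh" ends in -h. The stems ending in -h (saznugeh → saznugehal, mepozkoh → mepozkohal) add -al.
So waneh → wanehal.

wanehal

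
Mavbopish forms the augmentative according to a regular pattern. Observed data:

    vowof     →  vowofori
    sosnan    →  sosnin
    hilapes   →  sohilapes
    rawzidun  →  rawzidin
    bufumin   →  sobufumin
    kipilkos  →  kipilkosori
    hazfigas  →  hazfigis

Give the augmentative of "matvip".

hazfigas and kipilkos both end in -s yet inflect differently (hazfigis, kipilkosori), so the final letter is not what conditions the rule; the last vowel is.
"matvip" has last vowel 'i'. The one such stem in the data (bufumin → sobufumin) adds the prefix so-, so the same rule applies.
The other patterns: stems whose last vowel is 'a' or 'u' change the last vowel to 'i'; stems whose last vowel is 'o' add -ori.
So matvip → somatvip.

somatvip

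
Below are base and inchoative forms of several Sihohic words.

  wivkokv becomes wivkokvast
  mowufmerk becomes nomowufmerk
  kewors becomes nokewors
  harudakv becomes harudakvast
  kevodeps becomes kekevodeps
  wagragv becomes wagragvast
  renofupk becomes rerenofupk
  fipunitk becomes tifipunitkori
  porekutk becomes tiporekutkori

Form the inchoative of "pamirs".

"pamirs" has second-to-last letter 'r'. The stems whose second-to-last letter is 'r' (kewors → nokewors, mowufmerk → nomowufmerk) add the prefix no-.
The other patterns: stems whose second-to-last letter is 't' add ti- … -ori around the stem; stems whose second-to-last letter is 'p' repeat the first consonant+vowel as a prefix; stems whose second-to-last letter is 'g' or 'k' add -ast.
So pamirs → nopamirs.

nopamirs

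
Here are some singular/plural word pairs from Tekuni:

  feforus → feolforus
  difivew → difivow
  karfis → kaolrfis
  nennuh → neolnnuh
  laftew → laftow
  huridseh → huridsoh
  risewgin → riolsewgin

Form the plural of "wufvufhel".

huridseh and nennuh both end in -h yet inflect differently (huridsoh, neolnnuh), so the final letter is not what conditions the rule; the last vowel is.
"wufvufhel" has last vowel 'e'. The stems whose last vowel is 'e' (difivew → difivow, huridseh → huridsoh, laftew → laftow) change the last vowel to 'o'.
So wufvufhel → wufvufhol.

wufvufhol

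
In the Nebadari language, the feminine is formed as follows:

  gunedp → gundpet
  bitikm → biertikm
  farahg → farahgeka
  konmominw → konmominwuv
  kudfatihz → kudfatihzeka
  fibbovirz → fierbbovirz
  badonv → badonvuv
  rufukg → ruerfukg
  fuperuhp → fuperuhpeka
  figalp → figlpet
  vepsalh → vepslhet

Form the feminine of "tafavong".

kudfatihz and fibbovirz both end in -z yet inflect differently (kudfatihzeka, fierbbovirz), so the final letter is not what conditions the rule; the second-to-last letter is.
"tafavong" has second-to-last letter 'n'. The stems whose second-to-last letter is 'n' (konmominw → konmominwuv, badonv → badonvuv) add -uv.
The other patterns: stems whose second-to-last letter is 'h' add -eka; stems whose second-to-last letter is 'k' or 'r' insert -er- after the first vowel; stems whose second-to-last letter is 'd' or 'l' delete the last vowel and add -et.
So tafavong → tafavonguv.

tafavonguv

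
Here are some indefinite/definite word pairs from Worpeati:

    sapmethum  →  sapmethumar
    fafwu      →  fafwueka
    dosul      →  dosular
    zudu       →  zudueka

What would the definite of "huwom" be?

huwomar

sapmethum and fafwu both have last vowel 'u' yet inflect differently (sapmethumar, fafwueka), so the last vowel is not what conditions the rule; whether the stem ends in a vowel or a consonant is.
"huwom" ends in a consonant. The stems ending in a consonant (sapmethum → sapmethumar, dosul → dosular) add -ar.
So huwom → huwomar.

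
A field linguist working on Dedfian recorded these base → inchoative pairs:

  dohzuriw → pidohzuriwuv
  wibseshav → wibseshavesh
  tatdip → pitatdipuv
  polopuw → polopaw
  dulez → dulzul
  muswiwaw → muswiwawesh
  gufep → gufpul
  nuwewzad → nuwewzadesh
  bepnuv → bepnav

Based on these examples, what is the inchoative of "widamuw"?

"widamuw" has last vowel 'u'. The stems whose last vowel is 'u' (polopuw → polopaw, bepnuv → bepnav) change the last vowel to 'a'.
The other patterns: stems whose last vowel is 'a' add -esh; stems whose last vowel is 'i' add pi- … -uv around the stem; stems whose last vowel is 'e' delete the last vowel and add -ul.
So widamuw → widamaw.

widamaw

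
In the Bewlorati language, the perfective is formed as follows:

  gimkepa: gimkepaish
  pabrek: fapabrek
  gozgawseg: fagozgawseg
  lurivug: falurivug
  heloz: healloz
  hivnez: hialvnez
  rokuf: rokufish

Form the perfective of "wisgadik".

fawisgadik

"wisgadik" ends in -k. The one such stem in the data (pabrek → fapabrek) adds the prefix fa-, so the same rule applies.
So wisgadik → fawisgadik.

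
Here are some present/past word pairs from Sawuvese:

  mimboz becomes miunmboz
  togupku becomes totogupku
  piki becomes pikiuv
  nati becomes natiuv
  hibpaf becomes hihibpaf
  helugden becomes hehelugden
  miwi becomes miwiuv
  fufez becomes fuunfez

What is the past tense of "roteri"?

roteriuv

"roteri" ends in -i. The stems ending in -i (miwi → miwiuv, nati → natiuv, piki → pikiuv) add -uv.
The other patterns: stems ending in -z insert -un- after the first vowel; stems ending in -f, -n or -u repeat the first consonant+vowel as a prefix.
So roteri → roteriuv.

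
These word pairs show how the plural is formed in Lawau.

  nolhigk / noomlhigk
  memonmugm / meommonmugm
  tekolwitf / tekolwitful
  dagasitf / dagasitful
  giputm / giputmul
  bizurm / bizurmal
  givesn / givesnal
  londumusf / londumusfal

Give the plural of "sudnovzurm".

"sudnovzurm" has second-to-last letter 'r'. The one such stem in the data (bizurm → bizurmal) adds -al, so the same rule applies.
The other patterns: stems whose second-to-last letter is 'g' insert -om- after the first vowel; stems whose second-to-last letter is 't' add -ul.
So sudnovzurm → sudnovzurmal.

sudnovzurmal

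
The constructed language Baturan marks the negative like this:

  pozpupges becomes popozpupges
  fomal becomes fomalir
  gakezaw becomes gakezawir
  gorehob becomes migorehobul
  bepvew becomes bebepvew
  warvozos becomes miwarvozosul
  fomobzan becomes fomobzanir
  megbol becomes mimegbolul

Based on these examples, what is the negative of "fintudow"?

mifintudowul

fomal and megbol both end in -l yet inflect differently (fomalir, mimegbolul), so the final letter is not what conditions the rule; the last vowel is.
"fintudow" has last vowel 'o'. The stems whose last vowel is 'o' (gorehob → migorehobul, megbol → mimegbolul, warvozos → miwarvozosul) add mi- … -ul around the stem.
The other patterns: stems whose last vowel is 'a' add -ir; stems whose last vowel is 'e' repeat the first consonant+vowel as a prefix.
So fintudow → mifintudowul.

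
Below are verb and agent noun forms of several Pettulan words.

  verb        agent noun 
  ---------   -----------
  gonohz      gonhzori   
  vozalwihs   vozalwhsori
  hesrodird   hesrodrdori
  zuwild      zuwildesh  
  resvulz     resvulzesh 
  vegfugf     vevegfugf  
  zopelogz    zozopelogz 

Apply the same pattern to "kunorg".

kunrgori

zopelogz and resvulz both end in -z yet inflect differently (zozopelogz, resvulzesh), so the final letter is not what conditions the rule; the second-to-last letter is.
"kunorg" has second-to-last letter 'r'. The one such stem in the data (hesrodird → hesrodrdori) deletes the last vowel and adds -ori (as do gonohz, vozalwihs), so the same rule applies.
The other patterns: stems whose second-to-last letter is 'g' repeat the first consonant+vowel as a prefix; stems whose second-to-last letter is 'l' add -esh.
So kunorg → kunrgori.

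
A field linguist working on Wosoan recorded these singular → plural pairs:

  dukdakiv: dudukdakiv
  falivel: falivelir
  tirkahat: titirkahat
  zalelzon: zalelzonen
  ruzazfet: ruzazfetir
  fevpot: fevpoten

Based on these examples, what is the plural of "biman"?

fevpot and ruzazfet both end in -t yet inflect differently (fevpoten, ruzazfetir), so the final letter is not what conditions the rule; the last vowel is.
"biman" has last vowel 'a'. The one such stem in the data (tirkahat → titirkahat) repeats the first consonant+vowel as a prefix (as does dukdakiv), so the same rule applies.
The other patterns: stems whose last vowel is 'o' add -en; stems whose last vowel is 'e' add -ir.
So biman → bibiman.

bibiman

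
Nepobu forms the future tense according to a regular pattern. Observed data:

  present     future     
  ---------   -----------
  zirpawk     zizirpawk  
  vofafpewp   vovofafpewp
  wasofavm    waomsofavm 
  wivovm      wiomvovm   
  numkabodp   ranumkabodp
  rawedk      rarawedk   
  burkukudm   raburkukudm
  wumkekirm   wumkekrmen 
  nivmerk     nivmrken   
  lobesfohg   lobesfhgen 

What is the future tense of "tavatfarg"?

tavatfrgen

"tavatfarg" has second-to-last letter 'r'. The stems whose second-to-last letter is 'r' (wumkekirm → wumkekrmen, nivmerk → nivmrken) delete the last vowel and add -en.
The other patterns: stems whose second-to-last letter is 'w' repeat the first consonant+vowel as a prefix; stems whose second-to-last letter is 'v' insert -om- after the first vowel; stems whose second-to-last letter is 'd' add the prefix ra-.
So tavatfarg → tavatfrgen.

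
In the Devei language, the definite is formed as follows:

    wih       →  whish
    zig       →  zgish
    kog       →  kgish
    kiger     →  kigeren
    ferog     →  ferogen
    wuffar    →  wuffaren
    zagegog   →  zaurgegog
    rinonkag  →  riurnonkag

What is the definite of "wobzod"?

zig and ferog both end in -g yet inflect differently (zgish, ferogen), so the final letter is not what conditions the rule; the number of vowels is.
"wobzod" has 2 vowels. The stems with 2 vowels (kiger → kigeren, ferog → ferogen, wuffar → wuffaren) add -en.
The other patterns: stems with 1 vowel delete the last vowel and add -ish; stems with 3 vowels insert -ur- after the first vowel.
So wobzod → wobzoden.

wobzoden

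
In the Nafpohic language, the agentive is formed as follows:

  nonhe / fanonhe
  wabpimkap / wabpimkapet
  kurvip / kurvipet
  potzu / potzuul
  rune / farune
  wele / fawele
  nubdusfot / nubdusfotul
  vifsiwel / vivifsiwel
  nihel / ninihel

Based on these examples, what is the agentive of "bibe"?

vifsiwel and wele both have last vowel 'e' yet inflect differently (vivifsiwel, fawele), so the last vowel is not what conditions the rule; the final letter is.
"bibe" ends in -e. The stems ending in -e (wele → fawele, rune → farune, nonhe → fanonhe) add the prefix fa-.
So bibe → fabibe.

fabibe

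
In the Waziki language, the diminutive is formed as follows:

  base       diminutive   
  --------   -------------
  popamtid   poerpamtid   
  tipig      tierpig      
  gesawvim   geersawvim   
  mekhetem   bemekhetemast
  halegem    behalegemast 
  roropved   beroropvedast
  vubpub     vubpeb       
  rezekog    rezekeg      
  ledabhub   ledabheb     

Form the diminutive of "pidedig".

pierdedig

gesawvim and mekhetem both end in -m yet inflect differently (geersawvim, bemekhetemast), so the final letter is not what conditions the rule; the last vowel is.
"pidedig" has last vowel 'i'. The stems whose last vowel is 'i' (popamtid → poerpamtid, tipig → tierpig, gesawvim → geersawvim) insert -er- after the first vowel.
So pidedig → pierdedig.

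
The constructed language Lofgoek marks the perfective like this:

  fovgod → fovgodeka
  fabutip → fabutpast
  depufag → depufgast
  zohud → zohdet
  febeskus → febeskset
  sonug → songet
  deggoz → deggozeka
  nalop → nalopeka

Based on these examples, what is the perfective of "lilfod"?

lilfodeka

zohud and fovgod both end in -d yet inflect differently (zohdet, fovgodeka), so the final letter is not what conditions the rule; the last vowel is.
"lilfod" has last vowel 'o'. The stems whose last vowel is 'o' (deggoz → deggozeka, fovgod → fovgodeka, nalop → nalopeka) add -eka.
The other patterns: stems whose last vowel is 'u' delete the last vowel and add -et; stems whose last vowel is 'a' or 'i' delete the last vowel and add -ast.
So lilfod → lilfodeka.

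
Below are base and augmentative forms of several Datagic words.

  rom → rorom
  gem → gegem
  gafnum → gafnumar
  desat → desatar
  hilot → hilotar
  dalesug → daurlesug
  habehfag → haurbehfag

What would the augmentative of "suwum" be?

rom and gafnum both end in -m yet inflect differently (rorom, gafnumar), so the final letter is not what conditions the rule; the number of vowels is.
"suwum" has 2 vowels. The stems with 2 vowels (gafnum → gafnumar, desat → desatar, hilot → hilotar) add -ar.
So suwum → suwumar.

suwumar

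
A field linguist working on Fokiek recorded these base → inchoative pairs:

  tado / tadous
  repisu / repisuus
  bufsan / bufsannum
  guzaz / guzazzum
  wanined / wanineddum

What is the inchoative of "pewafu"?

pewafuus

"pewafu" ends in a vowel. The stems ending in a vowel (tado → tadous, repisu → repisuus) add -us.
The other pattern: stems ending in a consonant double the final consonant and add -um.
So pewafu → pewafuus.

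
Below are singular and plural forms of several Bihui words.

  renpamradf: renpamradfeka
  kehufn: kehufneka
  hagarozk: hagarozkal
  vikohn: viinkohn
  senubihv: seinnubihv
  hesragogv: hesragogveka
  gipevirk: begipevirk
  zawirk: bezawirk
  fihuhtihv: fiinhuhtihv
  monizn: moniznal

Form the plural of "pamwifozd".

hagarozk and gipevirk both end in -k yet inflect differently (hagarozkal, begipevirk), so the final letter is not what conditions the rule; the second-to-last letter is.
"pamwifozd" has second-to-last letter 'z'. The stems whose second-to-last letter is 'z' (monizn → moniznal, hagarozk → hagarozkal) add -al.
So pamwifozd → pamwifozdal.

pamwifozdal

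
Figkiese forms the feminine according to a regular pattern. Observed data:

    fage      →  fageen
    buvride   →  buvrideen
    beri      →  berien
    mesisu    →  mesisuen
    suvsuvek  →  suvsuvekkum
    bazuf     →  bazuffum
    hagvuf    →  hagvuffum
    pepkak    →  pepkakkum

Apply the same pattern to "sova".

sovaen

fage and suvsuvek both have last vowel 'e' yet inflect differently (fageen, suvsuvekkum), so the last vowel is not what conditions the rule; whether the stem ends in a vowel or a consonant is.
"sova" ends in a vowel. The stems ending in a vowel (fage → fageen, buvride → buvrideen, beri → berien) add -en.
The other pattern: stems ending in a consonant double the final consonant and add -um.
So sova → sovaen.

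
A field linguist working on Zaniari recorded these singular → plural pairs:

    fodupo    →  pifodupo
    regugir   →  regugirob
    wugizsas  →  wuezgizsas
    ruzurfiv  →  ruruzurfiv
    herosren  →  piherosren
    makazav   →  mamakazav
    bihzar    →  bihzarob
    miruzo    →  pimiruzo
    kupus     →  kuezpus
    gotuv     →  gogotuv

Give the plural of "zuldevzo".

pizuldevzo

makazav and wugizsas both have last vowel 'a' yet inflect differently (mamakazav, wuezgizsas), so the last vowel is not what conditions the rule; the final letter is.
"zuldevzo" ends in -o. The stems ending in -o (fodupo → pifodupo, miruzo → pimiruzo) add the prefix pi-.
The other patterns: stems ending in -v repeat the first consonant+vowel as a prefix; stems ending in -s insert -ez- after the first vowel; stems ending in -r add -ob.
So zuldevzo → pizuldevzo.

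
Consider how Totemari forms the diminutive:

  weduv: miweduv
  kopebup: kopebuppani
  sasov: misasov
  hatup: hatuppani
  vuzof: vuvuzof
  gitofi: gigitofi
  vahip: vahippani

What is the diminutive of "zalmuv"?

weduv and hatup both have last vowel 'u' yet inflect differently (miweduv, hatuppani), so the last vowel is not what conditions the rule; the final letter is.
"zalmuv" ends in -v. The stems ending in -v (sasov → misasov, weduv → miweduv) add the prefix mi-.
So zalmuv → mizalmuv.

mizalmuv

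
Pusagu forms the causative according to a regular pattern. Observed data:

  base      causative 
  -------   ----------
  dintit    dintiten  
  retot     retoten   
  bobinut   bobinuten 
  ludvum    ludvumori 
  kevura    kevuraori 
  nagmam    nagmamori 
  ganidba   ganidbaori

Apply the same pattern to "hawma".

hawmaori

bobinut and ludvum both have last vowel 'u' yet inflect differently (bobinuten, ludvumori), so the last vowel is not what conditions the rule; the final letter is.
"hawma" ends in -a. The stems ending in -a (kevura → kevuraori, ganidba → ganidbaori) add -ori.
The other pattern: stems ending in -t add -en.
So hawma → hawmaori.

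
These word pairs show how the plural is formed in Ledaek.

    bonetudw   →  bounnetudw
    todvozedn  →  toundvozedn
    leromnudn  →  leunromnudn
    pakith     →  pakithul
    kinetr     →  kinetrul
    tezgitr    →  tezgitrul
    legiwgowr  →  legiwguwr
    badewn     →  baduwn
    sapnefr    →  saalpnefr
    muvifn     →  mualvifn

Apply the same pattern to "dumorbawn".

kinetr and legiwgowr both end in -r yet inflect differently (kinetrul, legiwguwr), so the final letter is not what conditions the rule; the second-to-last letter is.
"dumorbawn" has second-to-last letter 'w'. The stems whose second-to-last letter is 'w' (legiwgowr → legiwguwr, badewn → baduwn) change the last vowel to 'u'.
So dumorbawn → dumorbuwn.

dumorbuwn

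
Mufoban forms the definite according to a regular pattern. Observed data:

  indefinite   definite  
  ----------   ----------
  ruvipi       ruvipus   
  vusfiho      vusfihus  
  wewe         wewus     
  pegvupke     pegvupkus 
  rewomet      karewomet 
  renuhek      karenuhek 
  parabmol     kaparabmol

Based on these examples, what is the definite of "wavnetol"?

wewe and rewomet both have last vowel 'e' yet inflect differently (wewus, karewomet), so the last vowel is not what conditions the rule; whether the stem ends in a vowel or a consonant is.
"wavnetol" ends in a consonant. The stems ending in a consonant (rewomet → karewomet, renuhek → karenuhek, parabmol → kaparabmol) add the prefix ka-.
So wavnetol → kawavnetol.

kawavnetol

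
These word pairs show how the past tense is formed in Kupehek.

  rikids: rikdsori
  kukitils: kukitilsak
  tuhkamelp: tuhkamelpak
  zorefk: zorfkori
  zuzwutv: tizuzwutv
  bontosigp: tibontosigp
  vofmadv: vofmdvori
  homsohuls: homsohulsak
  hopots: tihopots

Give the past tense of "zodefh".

hopots and homsohuls both end in -s yet inflect differently (tihopots, homsohulsak), so the final letter is not what conditions the rule; the second-to-last letter is.
"zodefh" has second-to-last letter 'f'. The one such stem in the data (zorefk → zorfkori) deletes the last vowel and adds -ori (as do rikids, vofmadv), so the same rule applies.
So zodefh → zodfhori.

zodfhori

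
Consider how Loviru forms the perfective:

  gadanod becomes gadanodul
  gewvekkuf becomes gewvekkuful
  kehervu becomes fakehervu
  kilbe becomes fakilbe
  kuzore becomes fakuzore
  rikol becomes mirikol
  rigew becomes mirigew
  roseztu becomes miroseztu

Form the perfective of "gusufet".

kehervu and roseztu both end in -u yet inflect differently (fakehervu, miroseztu), so the final letter is not what conditions the rule; the first letter is.
"gusufet" begins with g-. The stems beginning with g- (gadanod → gadanodul, gewvekkuf → gewvekkuful) add -ul.
So gusufet → gusufetul.

gusufetul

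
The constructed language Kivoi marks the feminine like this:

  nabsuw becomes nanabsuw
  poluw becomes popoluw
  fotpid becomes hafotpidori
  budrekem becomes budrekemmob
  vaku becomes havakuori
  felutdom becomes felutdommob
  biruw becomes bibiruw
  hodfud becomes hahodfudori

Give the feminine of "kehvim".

vaku and poluw both have last vowel 'u' yet inflect differently (havakuori, popoluw), so the last vowel is not what conditions the rule; the final letter is.
"kehvim" ends in -m. The stems ending in -m (budrekem → budrekemmob, felutdom → felutdommob) double the final consonant and add -ob.
The other patterns: stems ending in -d or -u add ha- … -ori around the stem; stems ending in -w repeat the first consonant+vowel as a prefix.
So kehvim → kehvimmob.

kehvimmob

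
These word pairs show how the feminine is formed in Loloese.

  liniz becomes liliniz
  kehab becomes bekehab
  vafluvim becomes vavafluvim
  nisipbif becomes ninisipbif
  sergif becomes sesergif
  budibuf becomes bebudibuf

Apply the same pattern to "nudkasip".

sergif and budibuf both end in -f yet inflect differently (sesergif, bebudibuf), so the final letter is not what conditions the rule; the last vowel is.
"nudkasip" has last vowel 'i'. The stems whose last vowel is 'i' (sergif → sesergif, liniz → liliniz, vafluvim → vavafluvim) repeat the first consonant+vowel as a prefix.
So nudkasip → nunudkasip.

nunudkasip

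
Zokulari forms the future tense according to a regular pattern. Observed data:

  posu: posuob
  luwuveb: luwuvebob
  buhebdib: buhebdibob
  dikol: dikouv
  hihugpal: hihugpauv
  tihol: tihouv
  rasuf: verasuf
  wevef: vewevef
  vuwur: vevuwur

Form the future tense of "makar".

vemakar

"makar" ends in -r. The one such stem in the data (vuwur → vevuwur) adds the prefix ve-, so the same rule applies.
The other patterns: stems ending in -b or -u add -ob; stems ending in -l drop the final letter and add -uv.
So makar → vemakar.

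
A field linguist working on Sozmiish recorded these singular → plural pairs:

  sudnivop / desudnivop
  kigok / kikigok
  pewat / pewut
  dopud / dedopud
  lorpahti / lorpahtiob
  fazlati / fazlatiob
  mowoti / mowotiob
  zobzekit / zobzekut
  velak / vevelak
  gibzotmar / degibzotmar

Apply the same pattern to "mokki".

mokkiob

"mokki" ends in -i. The stems ending in -i (mowoti → mowotiob, fazlati → fazlatiob, lorpahti → lorpahtiob) add -ob.
The other patterns: stems ending in -k repeat the first consonant+vowel as a prefix; stems ending in -t change the last vowel to 'u'; stems ending in -d, -p or -r add the prefix de-.
So mokki → mokkiob.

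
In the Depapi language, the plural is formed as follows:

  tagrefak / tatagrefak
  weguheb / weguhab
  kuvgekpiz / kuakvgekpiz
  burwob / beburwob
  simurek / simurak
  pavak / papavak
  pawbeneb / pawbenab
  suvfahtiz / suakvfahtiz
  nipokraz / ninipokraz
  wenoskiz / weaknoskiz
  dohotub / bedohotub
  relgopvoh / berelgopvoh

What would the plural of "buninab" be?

bubuninab

weguheb and dohotub both end in -b yet inflect differently (weguhab, bedohotub), so the final letter is not what conditions the rule; the last vowel is.
"buninab" has last vowel 'a'. The stems whose last vowel is 'a' (nipokraz → ninipokraz, pavak → papavak, tagrefak → tatagrefak) repeat the first consonant+vowel as a prefix.
The other patterns: stems whose last vowel is 'i' insert -ak- after the first vowel; stems whose last vowel is 'e' change the last vowel to 'a'; stems whose last vowel is 'o' or 'u' add the prefix be-.
So buninab → bubuninab.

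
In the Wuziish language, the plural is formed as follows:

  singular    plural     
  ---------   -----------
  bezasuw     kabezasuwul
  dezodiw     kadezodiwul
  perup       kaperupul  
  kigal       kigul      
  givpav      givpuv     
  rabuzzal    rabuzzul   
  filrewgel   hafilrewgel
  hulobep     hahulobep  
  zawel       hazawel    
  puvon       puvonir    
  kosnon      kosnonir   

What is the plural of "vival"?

vivul

kigal and filrewgel both end in -l yet inflect differently (kigul, hafilrewgel), so the final letter is not what conditions the rule; the last vowel is.
"vival" has last vowel 'a'. The stems whose last vowel is 'a' (kigal → kigul, givpav → givpuv, rabuzzal → rabuzzul) change the last vowel to 'u'.
The other patterns: stems whose last vowel is 'i' or 'u' add ka- … -ul around the stem; stems whose last vowel is 'e' add the prefix ha-; stems whose last vowel is 'o' add -ir.
So vival → vivul.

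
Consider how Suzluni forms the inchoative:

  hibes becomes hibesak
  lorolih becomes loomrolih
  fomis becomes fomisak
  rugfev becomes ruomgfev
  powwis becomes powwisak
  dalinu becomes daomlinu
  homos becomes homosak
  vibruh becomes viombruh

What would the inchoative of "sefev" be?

fomis and lorolih both have last vowel 'i' yet inflect differently (fomisak, loomrolih), so the last vowel is not what conditions the rule; the final letter is.
"sefev" ends in -v. The one such stem in the data (rugfev → ruomgfev) inserts -om- after the first vowel (as do dalinu, lorolih), so the same rule applies.
The other pattern: stems ending in -s add -ak.
So sefev → seomfev.

seomfev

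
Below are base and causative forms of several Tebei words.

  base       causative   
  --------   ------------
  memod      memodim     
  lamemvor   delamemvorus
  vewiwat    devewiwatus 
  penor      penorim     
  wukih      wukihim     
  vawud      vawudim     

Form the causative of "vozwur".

vozwurim

penor and lamemvor both end in -r yet inflect differently (penorim, delamemvorus), so the final letter is not what conditions the rule; the number of vowels is.
"vozwur" has 2 vowels. The stems with 2 vowels (wukih → wukihim, penor → penorim, memod → memodim) add -im.
So vozwur → vozwurim.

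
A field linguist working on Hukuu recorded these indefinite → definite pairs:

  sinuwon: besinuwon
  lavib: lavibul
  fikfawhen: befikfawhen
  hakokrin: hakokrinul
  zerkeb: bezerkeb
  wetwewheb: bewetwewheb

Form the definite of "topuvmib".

hakokrin and fikfawhen both end in -n yet inflect differently (hakokrinul, befikfawhen), so the final letter is not what conditions the rule; the last vowel is.
"topuvmib" has last vowel 'i'. The stems whose last vowel is 'i' (lavib → lavibul, hakokrin → hakokrinul) add -ul.
So topuvmib → topuvmibul.

topuvmibul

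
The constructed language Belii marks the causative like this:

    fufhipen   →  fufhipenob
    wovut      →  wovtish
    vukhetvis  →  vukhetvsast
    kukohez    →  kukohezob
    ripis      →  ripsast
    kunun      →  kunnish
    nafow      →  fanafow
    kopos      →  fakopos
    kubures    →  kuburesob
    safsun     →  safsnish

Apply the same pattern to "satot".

fasatot

"satot" has last vowel 'o'. The stems whose last vowel is 'o' (kopos → fakopos, nafow → fanafow) add the prefix fa-.
So satot → fasatot.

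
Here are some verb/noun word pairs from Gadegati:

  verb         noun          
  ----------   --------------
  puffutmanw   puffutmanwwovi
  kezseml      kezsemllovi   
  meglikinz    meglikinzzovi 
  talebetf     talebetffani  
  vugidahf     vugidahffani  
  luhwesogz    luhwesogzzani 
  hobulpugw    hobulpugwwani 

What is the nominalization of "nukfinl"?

meglikinz and luhwesogz both end in -z yet inflect differently (meglikinzzovi, luhwesogzzani), so the final letter is not what conditions the rule; the second-to-last letter is.
"nukfinl" has second-to-last letter 'n'. The stems whose second-to-last letter is 'n' (puffutmanw → puffutmanwwovi, meglikinz → meglikinzzovi) double the final consonant and add -ovi.
So nukfinl → nukfinllovi.

nukfinllovi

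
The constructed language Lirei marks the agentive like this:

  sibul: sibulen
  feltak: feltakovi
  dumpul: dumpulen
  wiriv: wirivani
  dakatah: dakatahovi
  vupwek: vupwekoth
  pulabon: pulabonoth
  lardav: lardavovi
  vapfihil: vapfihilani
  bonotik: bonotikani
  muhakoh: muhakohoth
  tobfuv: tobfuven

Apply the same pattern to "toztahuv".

dakatah and muhakoh both end in -h yet inflect differently (dakatahovi, muhakohoth), so the final letter is not what conditions the rule; the last vowel is.
"toztahuv" has last vowel 'u'. The stems whose last vowel is 'u' (tobfuv → tobfuven, dumpul → dumpulen, sibul → sibulen) add -en.
The other patterns: stems whose last vowel is 'a' add -ovi; stems whose last vowel is 'e' or 'o' add -oth; stems whose last vowel is 'i' add -ani.
So toztahuv → toztahuven.

toztahuven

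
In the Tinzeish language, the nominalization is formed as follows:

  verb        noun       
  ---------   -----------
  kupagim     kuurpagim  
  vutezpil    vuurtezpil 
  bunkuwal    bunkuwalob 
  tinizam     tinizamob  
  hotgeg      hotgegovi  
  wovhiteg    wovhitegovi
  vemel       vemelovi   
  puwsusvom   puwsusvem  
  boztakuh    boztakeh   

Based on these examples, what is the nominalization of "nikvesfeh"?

vutezpil and bunkuwal both end in -l yet inflect differently (vuurtezpil, bunkuwalob), so the final letter is not what conditions the rule; the last vowel is.
"nikvesfeh" has last vowel 'e'. The stems whose last vowel is 'e' (hotgeg → hotgegovi, wovhiteg → wovhitegovi, vemel → vemelovi) add -ovi.
The other patterns: stems whose last vowel is 'i' insert -ur- after the first vowel; stems whose last vowel is 'a' add -ob; stems whose last vowel is 'o' or 'u' change the last vowel to 'e'.
So nikvesfeh → nikvesfehovi.

nikvesfehovi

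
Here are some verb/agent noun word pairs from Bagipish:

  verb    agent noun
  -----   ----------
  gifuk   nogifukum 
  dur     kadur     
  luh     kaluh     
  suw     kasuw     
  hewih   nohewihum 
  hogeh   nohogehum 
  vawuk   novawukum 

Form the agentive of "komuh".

hogeh and luh both end in -h yet inflect differently (nohogehum, kaluh), so the final letter is not what conditions the rule; the number of vowels is.
"komuh" has 2 vowels. The stems with 2 vowels (hogeh → nohogehum, hewih → nohewihum, vawuk → novawukum) add no- … -um around the stem.
So komuh → nokomuhum.

nokomuhum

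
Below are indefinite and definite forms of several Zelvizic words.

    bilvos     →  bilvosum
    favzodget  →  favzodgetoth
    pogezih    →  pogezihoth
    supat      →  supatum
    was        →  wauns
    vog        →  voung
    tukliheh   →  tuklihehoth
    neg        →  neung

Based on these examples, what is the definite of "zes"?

was and bilvos both end in -s yet inflect differently (wauns, bilvosum), so the final letter is not what conditions the rule; the number of vowels is.
"zes" has 1 vowel. The stems with 1 vowel (vog → voung, was → wauns, neg → neung) insert -un- after the first vowel.
The other patterns: stems with 2 vowels add -um; stems with 3 vowels add -oth.
So zes → zeuns.

zeuns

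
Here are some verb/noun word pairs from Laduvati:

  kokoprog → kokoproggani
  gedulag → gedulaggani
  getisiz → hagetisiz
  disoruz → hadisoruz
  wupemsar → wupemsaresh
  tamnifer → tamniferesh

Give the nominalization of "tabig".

gedulag and wupemsar both have last vowel 'a' yet inflect differently (gedulaggani, wupemsaresh), so the last vowel is not what conditions the rule; the final letter is.
"tabig" ends in -g. The stems ending in -g (kokoprog → kokoproggani, gedulag → gedulaggani) double the final consonant and add -ani.
So tabig → tabiggani.

tabiggani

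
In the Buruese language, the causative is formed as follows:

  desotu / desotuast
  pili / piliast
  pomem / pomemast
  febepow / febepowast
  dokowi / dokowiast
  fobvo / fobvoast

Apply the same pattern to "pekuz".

pekuzast

Every pair shown (desotu → desotuast, pili → piliast, pomem → pomemast, …) follows the same rule: add -ast.
So pekuz → pekuzast.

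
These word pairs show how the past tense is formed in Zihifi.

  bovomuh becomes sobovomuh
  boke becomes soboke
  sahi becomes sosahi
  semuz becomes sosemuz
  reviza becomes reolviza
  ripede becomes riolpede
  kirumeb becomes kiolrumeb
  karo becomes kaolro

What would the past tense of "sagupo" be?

sosagupo

"sagupo" begins with s-. The stems beginning with s- (sahi → sosahi, semuz → sosemuz) add the prefix so-.
So sagupo → sosagupo.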